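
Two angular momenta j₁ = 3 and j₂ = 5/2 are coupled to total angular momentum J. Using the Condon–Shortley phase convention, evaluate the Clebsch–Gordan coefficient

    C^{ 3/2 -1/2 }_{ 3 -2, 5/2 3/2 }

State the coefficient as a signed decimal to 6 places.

triangle: 4!×2!×1!/8! = 48/40320
(j±m)!: 1!×5!×4!×1!×1!×2! = 5760
prefactor² = (2J+1)×Δ×N² = 192/7
  k=3: −1/(3!×1!×2!×1!×0!×0!) = -1/12
  k=4: +1/(4!×0!×1!×0!×1!×1!) = 1/24
Σ = -1/24  ⇒  CG² = 192/7×(-1/24)² = 1/21
CG = −√(1/21) = -0.218218

-0.218218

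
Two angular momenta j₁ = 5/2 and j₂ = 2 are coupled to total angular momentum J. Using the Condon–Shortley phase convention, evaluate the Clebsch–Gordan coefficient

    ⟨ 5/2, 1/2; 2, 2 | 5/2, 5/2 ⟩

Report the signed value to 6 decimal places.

triangle: 2!·3!·2!/8! = 24/40320
(j±m)!: 3!·2!·4!·0!·5!·0! = 34560
prefactor² = (2J+1)·Δ·N² = 864/7
  k=2: +1/(2!·0!·0!·2!·3!·0!) = 1/24
Σ = 1/24  ⇒  CG² = 864/7·1/24² = 3/14
CG = +√(3/14) = +0.462910

+√(3/14) ≈ +0.462910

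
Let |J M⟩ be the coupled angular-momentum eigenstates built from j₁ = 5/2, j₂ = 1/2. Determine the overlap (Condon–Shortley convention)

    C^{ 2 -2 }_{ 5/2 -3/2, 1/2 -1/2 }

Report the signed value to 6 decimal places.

+0.408248

triangle: 1!*4!*0!/6! = 24/720
(j±m)!: 1!*4!*0!*1!*0!*4! = 576
prefactor² = (2J+1)*Δ*N² = 96
  k=0: +1/(0!*1!*4!*0!*0!*0!) = 1/24
Σ = 1/24  ⇒  CG² = 96*1/24² = 1/6
CG = +√(1/6) = +0.408248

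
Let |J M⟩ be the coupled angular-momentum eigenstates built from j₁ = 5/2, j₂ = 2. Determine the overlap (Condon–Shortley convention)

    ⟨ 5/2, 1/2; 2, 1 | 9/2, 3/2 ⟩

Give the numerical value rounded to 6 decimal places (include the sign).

+0.690066

j₁+j₂−J=0  J+j₁−j₂=5  J−j₁+j₂=4  j₁+j₂+J+1=10
(j₁±m₁, j₂±m₂, J±M) = (3,2,3,1,6,3)
P² = 17280/7
sum k=0..0:
  [0] +1/72 = 1/72
S = 1/72
C² = P²·S² = 10/21 ; C = +0.690066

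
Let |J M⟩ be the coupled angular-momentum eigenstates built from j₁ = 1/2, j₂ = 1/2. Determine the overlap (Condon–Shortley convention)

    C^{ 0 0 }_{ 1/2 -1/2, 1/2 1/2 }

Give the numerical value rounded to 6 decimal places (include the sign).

-0.707107

j₁+j₂−J=1  J+j₁−j₂=0  J−j₁+j₂=0  j₁+j₂+J+1=2
(j₁±m₁, j₂±m₂, J±M) = (0,1,1,0,0,0)
P² = 1/2
sum k=1..1:
  [1] −1/1 = -1
S = -1
C² = P²·S² = 1/2 ; C = -0.707107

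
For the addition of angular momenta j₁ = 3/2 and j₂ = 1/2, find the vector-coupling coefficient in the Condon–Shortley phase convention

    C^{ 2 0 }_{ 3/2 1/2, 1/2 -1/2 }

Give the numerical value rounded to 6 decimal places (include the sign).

j₁+j₂−J=0  J+j₁−j₂=3  J−j₁+j₂=1  j₁+j₂+J+1=5
(j₁±m₁, j₂±m₂, J±M) = (2,1,0,1,2,2)
P² = 2
sum k=0..0:
  [0] +1/2 = 1/2
S = 1/2
C² = P²·S² = 1/2 ; C = +0.707107

+√(1/2) = +0.707107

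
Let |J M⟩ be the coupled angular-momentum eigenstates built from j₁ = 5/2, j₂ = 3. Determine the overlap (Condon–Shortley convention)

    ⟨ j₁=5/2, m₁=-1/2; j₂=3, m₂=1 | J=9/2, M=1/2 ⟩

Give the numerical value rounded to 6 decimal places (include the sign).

j₁+j₂−J=1  J+j₁−j₂=4  J−j₁+j₂=5  j₁+j₂+J+1=11
(j₁±m₁, j₂±m₂, J±M) = (2,3,4,2,5,4)
P² = 92160/77
sum k=0..1:
  [0] +1/144 = 1/144
  [1] −1/48 = -1/48
S = -1/72
C² = P²·S² = 160/693 ; C = -0.480500

−√(160/693) ≈ -0.480500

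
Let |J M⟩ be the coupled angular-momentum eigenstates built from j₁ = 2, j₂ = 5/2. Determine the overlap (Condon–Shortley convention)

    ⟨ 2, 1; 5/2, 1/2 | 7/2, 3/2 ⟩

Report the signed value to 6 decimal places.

+√(2/21) ≈ +0.308607

√[8·1!3!4!/9! · 3!1!3!2!5!2!] = √(384/7)
  +(−1)^0/∏(0,1,1,3,2,1)! = 1/12  (running 1/12)
  +(−1)^1/∏(1,0,0,2,3,2)! = -1/24  (running 1/24)
⟨..|..⟩ = √(384/7)·(1/24) = +0.308607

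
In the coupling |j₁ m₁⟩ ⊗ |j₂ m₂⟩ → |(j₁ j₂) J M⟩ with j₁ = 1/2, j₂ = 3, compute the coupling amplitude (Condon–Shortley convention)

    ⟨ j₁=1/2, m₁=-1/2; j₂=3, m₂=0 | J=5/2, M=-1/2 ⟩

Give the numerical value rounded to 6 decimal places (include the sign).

−√(3/7) = -0.654654

j₁+j₂−J=1  J+j₁−j₂=0  J−j₁+j₂=5  j₁+j₂+J+1=7
(j₁±m₁, j₂±m₂, J±M) = (0,1,3,3,2,3)
P² = 432/7
sum k=1..1:
  [1] −1/12 = -1/12
S = -1/12
C² = P²·S² = 3/7 ; C = -0.654654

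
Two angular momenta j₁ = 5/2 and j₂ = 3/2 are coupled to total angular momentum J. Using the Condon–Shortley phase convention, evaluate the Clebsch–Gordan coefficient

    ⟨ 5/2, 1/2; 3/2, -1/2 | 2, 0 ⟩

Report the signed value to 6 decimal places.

√[5·2!3!1!/7! · 3!2!1!2!2!2!] = √(8/7)
  +(−1)^0/∏(0,2,2,1,1,0)! = 1/4  (running 1/4)
  +(−1)^1/∏(1,1,1,0,2,1)! = -1/2  (running -1/4)
⟨..|..⟩ = √(8/7)·(-1/4) = -0.267261

-0.267261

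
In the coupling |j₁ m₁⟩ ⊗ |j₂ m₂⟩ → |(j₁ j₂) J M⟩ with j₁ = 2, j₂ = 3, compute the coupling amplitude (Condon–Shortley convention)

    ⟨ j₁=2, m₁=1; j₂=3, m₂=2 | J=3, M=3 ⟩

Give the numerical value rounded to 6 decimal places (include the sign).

−√(5/12) ≈ -0.645497

triangle: 2!*2!*4!/9! = 96/362880
(j±m)!: 3!*1!*5!*1!*6!*0! = 518400
prefactor² = (2J+1)*Δ*N² = 960
  k=1: −1/(1!*1!*0!*4!*2!*0!) = -1/48
Σ = -1/48  ⇒  CG² = 960*(-1/48)² = 5/12
CG = −√(5/12) = -0.645497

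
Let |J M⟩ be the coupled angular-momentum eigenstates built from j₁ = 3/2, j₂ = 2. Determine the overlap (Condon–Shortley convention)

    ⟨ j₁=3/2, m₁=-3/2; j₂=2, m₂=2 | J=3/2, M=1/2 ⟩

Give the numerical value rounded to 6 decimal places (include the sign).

+√(2/5) = +0.632456

j₁+j₂−J=2  J+j₁−j₂=1  J−j₁+j₂=2  j₁+j₂+J+1=6
(j₁±m₁, j₂±m₂, J±M) = (0,3,4,0,2,1)
P² = 32/5
sum k=2..2:
  [2] +1/4 = 1/4
S = 1/4
C² = P²·S² = 2/5 ; C = +0.632456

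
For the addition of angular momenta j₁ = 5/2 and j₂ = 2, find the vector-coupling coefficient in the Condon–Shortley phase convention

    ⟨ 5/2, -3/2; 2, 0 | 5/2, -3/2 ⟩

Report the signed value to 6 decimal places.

triangle: 2!×3!×2!/8! = 24/40320
(j±m)!: 1!×4!×2!×2!×1!×4! = 2304
prefactor² = (2J+1)×Δ×N² = 288/35
  k=1: −1/(1!×1!×3!×1!×0!×1!) = -1/6
  k=2: +1/(2!×0!×2!×0!×1!×2!) = 1/8
Σ = -1/24  ⇒  CG² = 288/35×(-1/24)² = 1/70
CG = −√(1/70) = -0.119523

−√(1/70) ≈ -0.119523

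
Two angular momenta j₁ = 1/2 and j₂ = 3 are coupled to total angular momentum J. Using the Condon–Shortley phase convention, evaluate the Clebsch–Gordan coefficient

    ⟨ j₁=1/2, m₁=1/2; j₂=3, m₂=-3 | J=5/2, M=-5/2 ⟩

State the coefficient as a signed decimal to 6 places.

j₁+j₂−J=1  J+j₁−j₂=0  J−j₁+j₂=5  j₁+j₂+J+1=7
(j₁±m₁, j₂±m₂, J±M) = (1,0,0,6,0,5)
P² = 86400/7
sum k=0..0:
  [0] +1/120 = 1/120
S = 1/120
C² = P²·S² = 6/7 ; C = +0.925820

+√(6/7) = +0.925820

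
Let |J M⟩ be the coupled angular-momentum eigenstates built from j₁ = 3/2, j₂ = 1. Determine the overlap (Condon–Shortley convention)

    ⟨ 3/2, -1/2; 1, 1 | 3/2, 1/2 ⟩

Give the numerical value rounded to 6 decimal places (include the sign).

√[4·1!2!1!/5! · 1!2!2!0!2!1!] = √(8/15)
  +(−1)^1/∏(1,0,1,1,1,0)! = -1  (running -1)
⟨..|..⟩ = √(8/15)·(-1) = -0.730297

-0.730297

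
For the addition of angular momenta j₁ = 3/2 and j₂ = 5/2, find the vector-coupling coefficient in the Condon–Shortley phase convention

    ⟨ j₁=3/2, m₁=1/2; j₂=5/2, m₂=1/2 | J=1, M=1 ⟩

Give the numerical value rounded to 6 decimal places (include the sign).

j₁+j₂−J=3  J+j₁−j₂=0  J−j₁+j₂=2  j₁+j₂+J+1=6
(j₁±m₁, j₂±m₂, J±M) = (2,1,3,2,2,0)
P² = 12/5
sum k=1..1:
  [1] −1/4 = -1/4
S = -1/4
C² = P²·S² = 3/20 ; C = -0.387298

-0.387298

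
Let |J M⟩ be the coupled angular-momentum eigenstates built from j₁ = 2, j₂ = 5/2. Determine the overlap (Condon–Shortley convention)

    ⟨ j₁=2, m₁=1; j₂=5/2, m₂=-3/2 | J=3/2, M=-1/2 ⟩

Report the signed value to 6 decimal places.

j₁+j₂−J=3  J+j₁−j₂=1  J−j₁+j₂=2  j₁+j₂+J+1=7
(j₁±m₁, j₂±m₂, J±M) = (3,1,1,4,1,2)
P² = 96/35
sum k=0..1:
  [0] +1/6 = 1/6
  [1] −1/4 = -1/4
S = -1/12
C² = P²·S² = 2/105 ; C = -0.138013

-0.138013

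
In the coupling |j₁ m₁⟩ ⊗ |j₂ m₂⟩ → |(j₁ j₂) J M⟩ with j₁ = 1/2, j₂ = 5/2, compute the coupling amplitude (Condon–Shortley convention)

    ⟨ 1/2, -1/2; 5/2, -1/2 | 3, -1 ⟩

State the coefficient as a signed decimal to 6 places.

√[7·0!1!5!/7! · 0!1!2!3!2!4!] = √(96)
  +(−1)^0/∏(0,0,1,2,0,3)! = 1/12  (running 1/12)
⟨..|..⟩ = √(96)·(1/12) = +0.816497

+0.816497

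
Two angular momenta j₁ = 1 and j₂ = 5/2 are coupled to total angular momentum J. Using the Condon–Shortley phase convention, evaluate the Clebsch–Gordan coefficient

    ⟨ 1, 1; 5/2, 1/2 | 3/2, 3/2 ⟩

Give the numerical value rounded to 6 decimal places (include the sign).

+0.258199

√[4·2!0!3!/6! · 2!0!3!2!3!0!] = √(48/5)
  +(−1)^0/∏(0,2,0,3,0,0)! = 1/12  (running 1/12)
⟨..|..⟩ = √(48/5)·(1/12) = +0.258199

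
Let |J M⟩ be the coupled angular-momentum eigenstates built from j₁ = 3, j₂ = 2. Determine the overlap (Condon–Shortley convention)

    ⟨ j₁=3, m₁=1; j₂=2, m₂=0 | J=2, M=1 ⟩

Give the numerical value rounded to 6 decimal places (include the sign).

−√(1/7) = -0.377964

j₁+j₂−J=3  J+j₁−j₂=3  J−j₁+j₂=1  j₁+j₂+J+1=8
(j₁±m₁, j₂±m₂, J±M) = (4,2,2,2,3,1)
P² = 36/7
sum k=1..2:
  [1] −1/4 = -1/4
  [2] +1/12 = 1/12
S = -1/6
C² = P²·S² = 1/7 ; C = -0.377964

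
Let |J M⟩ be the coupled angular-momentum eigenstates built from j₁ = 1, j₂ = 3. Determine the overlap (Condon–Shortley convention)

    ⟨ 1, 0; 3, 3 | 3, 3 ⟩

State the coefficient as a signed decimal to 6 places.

triangle: 1!×1!×5!/8! = 120/40320
(j±m)!: 1!×1!×6!×0!×6!×0! = 518400
prefactor² = (2J+1)×Δ×N² = 10800
  k=1: −1/(1!×0!×0!×5!×1!×0!) = -1/120
Σ = -1/120  ⇒  CG² = 10800×(-1/120)² = 3/4
CG = −√(3/4) = -0.866025

−√(3/4) ≈ -0.866025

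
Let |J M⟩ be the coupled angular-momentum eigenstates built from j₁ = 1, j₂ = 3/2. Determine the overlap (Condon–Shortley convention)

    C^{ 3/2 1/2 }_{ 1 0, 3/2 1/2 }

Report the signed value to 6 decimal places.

triangle: 1!*1!*2!/5! = 2/120
(j±m)!: 1!*1!*2!*1!*2!*1! = 4
prefactor² = (2J+1)*Δ*N² = 4/15
  k=0: +1/(0!*1!*1!*2!*0!*0!) = 1/2
  k=1: −1/(1!*0!*0!*1!*1!*1!) = -1
Σ = -1/2  ⇒  CG² = 4/15*(-1/2)² = 1/15
CG = −√(1/15) = -0.258199

-0.258199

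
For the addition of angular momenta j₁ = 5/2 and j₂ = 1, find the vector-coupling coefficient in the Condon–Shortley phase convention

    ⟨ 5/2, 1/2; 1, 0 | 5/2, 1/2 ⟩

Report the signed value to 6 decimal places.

+0.169031  (= +√(1/35))

triangle: 1!·4!·1!/7! = 24/5040
(j±m)!: 3!·2!·1!·1!·3!·2! = 144
prefactor² = (2J+1)·Δ·N² = 144/35
  k=0: +1/(0!·1!·2!·1!·2!·0!) = 1/4
  k=1: −1/(1!·0!·1!·0!·3!·1!) = -1/6
Σ = 1/12  ⇒  CG² = 144/35·1/12² = 1/35
CG = +√(1/35) = +0.169031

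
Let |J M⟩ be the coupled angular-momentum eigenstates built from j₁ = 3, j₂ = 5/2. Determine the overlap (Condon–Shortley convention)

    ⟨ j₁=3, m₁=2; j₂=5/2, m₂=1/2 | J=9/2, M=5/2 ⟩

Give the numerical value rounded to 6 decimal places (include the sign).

triangle: 1!*5!*4!/11! = 2880/39916800
(j±m)!: 5!*1!*3!*2!*7!*2! = 14515200
prefactor² = (2J+1)*Δ*N² = 115200/11
  k=0: +1/(0!*1!*1!*3!*4!*1!) = 1/144
  k=1: −1/(1!*0!*0!*2!*5!*2!) = -1/480
Σ = 7/1440  ⇒  CG² = 115200/11*7/1440² = 49/198
CG = +√(49/198) = +0.497468

+√(49/198) = +0.497468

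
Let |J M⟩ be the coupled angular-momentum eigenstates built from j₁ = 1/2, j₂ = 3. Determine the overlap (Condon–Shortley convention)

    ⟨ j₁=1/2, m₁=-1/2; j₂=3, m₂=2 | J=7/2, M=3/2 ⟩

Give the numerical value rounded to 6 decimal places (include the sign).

√[8·0!1!6!/8! · 0!1!5!1!5!2!] = √(28800/7)
  +(−1)^0/∏(0,0,1,5,0,1)! = 1/120  (running 1/120)
⟨..|..⟩ = √(28800/7)·(1/120) = +0.534522

+√(2/7) = +0.534522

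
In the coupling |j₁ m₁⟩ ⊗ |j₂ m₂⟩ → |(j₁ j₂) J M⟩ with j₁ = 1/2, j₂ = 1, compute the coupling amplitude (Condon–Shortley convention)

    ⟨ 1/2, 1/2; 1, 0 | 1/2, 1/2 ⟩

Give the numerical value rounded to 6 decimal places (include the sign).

+0.577350  (= +√(1/3))

j₁+j₂−J=1  J+j₁−j₂=0  J−j₁+j₂=1  j₁+j₂+J+1=3
(j₁±m₁, j₂±m₂, J±M) = (1,0,1,1,1,0)
P² = 1/3
sum k=0..0:
  [0] +1/1 = 1
S = 1
C² = P²·S² = 1/3 ; C = +0.577350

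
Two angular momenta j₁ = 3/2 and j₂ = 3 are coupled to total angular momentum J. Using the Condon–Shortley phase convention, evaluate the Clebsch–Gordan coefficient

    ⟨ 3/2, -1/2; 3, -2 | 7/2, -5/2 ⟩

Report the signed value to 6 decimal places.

+√(1/7) = +0.377964

triangle: 1!*2!*5!/9! = 240/362880
(j±m)!: 1!*2!*1!*5!*1!*6! = 172800
prefactor² = (2J+1)*Δ*N² = 6400/7
  k=0: +1/(0!*1!*2!*1!*0!*4!) = 1/48
  k=1: −1/(1!*0!*1!*0!*1!*5!) = -1/120
Σ = 1/80  ⇒  CG² = 6400/7*1/80² = 1/7
CG = +√(1/7) = +0.377964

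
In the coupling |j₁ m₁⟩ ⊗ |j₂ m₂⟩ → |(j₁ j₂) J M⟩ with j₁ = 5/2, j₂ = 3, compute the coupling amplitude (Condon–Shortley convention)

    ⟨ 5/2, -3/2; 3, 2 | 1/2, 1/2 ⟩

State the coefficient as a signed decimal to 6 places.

√[2·5!0!1!/7! · 1!4!5!1!1!0!] = √(960/7)
  +(−1)^4/∏(4,1,0,1,0,0)! = 1/24  (running 1/24)
⟨..|..⟩ = √(960/7)·(1/24) = +0.487950

+0.487950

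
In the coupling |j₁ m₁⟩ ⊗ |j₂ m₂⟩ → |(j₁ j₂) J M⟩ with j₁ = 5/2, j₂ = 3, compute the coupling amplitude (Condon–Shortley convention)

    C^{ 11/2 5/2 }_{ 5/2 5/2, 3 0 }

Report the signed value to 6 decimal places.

j₁+j₂−J=0  J+j₁−j₂=5  J−j₁+j₂=6  j₁+j₂+J+1=12
(j₁±m₁, j₂±m₂, J±M) = (5,0,3,3,8,3)
P² = 24883200/11
sum k=0..0:
  [0] +1/4320 = 1/4320
S = 1/4320
C² = P²·S² = 4/33 ; C = +0.348155

+√(4/33) ≈ +0.348155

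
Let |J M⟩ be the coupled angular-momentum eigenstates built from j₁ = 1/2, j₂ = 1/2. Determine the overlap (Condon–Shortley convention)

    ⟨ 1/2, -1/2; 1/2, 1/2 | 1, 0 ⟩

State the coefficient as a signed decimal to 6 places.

√[3·0!1!1!/3! · 0!1!1!0!1!1!] = √(1/2)
  +(−1)^0/∏(0,0,1,1,0,0)! = 1  (running 1)
⟨..|..⟩ = √(1/2)·(1) = +0.707107

+0.707107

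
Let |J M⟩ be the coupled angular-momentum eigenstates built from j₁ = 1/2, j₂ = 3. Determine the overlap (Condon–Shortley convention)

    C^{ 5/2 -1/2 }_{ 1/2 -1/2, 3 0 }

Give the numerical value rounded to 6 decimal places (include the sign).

triangle: 1!×0!×5!/7! = 120/5040
(j±m)!: 0!×1!×3!×3!×2!×3! = 432
prefactor² = (2J+1)×Δ×N² = 432/7
  k=1: −1/(1!×0!×0!×2!×0!×3!) = -1/12
Σ = -1/12  ⇒  CG² = 432/7×(-1/12)² = 3/7
CG = −√(3/7) = -0.654654

-0.654654  (= −√(3/7))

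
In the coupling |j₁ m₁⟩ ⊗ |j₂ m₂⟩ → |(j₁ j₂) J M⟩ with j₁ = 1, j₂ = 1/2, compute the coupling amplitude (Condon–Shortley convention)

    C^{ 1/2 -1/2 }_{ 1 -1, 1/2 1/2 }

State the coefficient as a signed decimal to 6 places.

−√(2/3) = -0.816497

triangle: 1!*1!*0!/3! = 1/6
(j±m)!: 0!*2!*1!*0!*0!*1! = 2
prefactor² = (2J+1)*Δ*N² = 2/3
  k=1: −1/(1!*0!*1!*0!*0!*0!) = -1
Σ = -1  ⇒  CG² = 2/3*(-1)² = 2/3
CG = −√(2/3) = -0.816497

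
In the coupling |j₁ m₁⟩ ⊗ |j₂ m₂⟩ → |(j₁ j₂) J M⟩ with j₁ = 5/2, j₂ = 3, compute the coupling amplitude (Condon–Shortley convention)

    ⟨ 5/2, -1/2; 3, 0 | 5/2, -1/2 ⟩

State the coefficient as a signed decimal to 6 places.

+0.276026  (= +√(8/105))

√[6·3!2!3!/9! · 2!3!3!3!2!3!] = √(216/35)
  +(−1)^1/∏(1,2,2,2,0,1)! = -1/8  (running -1/8)
  +(−1)^2/∏(2,1,1,1,1,2)! = 1/4  (running 1/8)
  +(−1)^3/∏(3,0,0,0,2,3)! = -1/72  (running 1/9)
⟨..|..⟩ = √(216/35)·(1/9) = +0.276026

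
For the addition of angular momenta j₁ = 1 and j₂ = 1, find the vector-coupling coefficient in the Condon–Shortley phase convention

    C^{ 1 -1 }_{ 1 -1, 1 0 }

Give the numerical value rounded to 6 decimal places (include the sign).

-0.707107

j₁+j₂−J=1  J+j₁−j₂=1  J−j₁+j₂=1  j₁+j₂+J+1=4
(j₁±m₁, j₂±m₂, J±M) = (0,2,1,1,0,2)
P² = 1/2
sum k=1..1:
  [1] −1/1 = -1
S = -1
C² = P²·S² = 1/2 ; C = -0.707107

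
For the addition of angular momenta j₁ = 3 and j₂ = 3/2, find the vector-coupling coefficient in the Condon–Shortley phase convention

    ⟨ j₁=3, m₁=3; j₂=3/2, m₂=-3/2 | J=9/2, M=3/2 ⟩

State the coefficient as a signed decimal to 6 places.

√[10·0!6!3!/10! · 6!0!0!3!6!3!] = √(1555200/7)
  +(−1)^0/∏(0,0,0,0,6,3)! = 1/4320  (running 1/4320)
⟨..|..⟩ = √(1555200/7)·(1/4320) = +0.109109

+0.109109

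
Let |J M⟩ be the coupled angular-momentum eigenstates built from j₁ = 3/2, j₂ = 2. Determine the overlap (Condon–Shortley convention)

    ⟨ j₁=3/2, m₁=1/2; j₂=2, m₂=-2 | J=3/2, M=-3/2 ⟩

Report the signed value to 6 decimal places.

+0.632456  (= +√(2/5))

triangle: 2!·1!·2!/6! = 4/720
(j±m)!: 2!·1!·0!·4!·0!·3! = 288
prefactor² = (2J+1)·Δ·N² = 32/5
  k=0: +1/(0!·2!·1!·0!·0!·2!) = 1/4
Σ = 1/4  ⇒  CG² = 32/5·1/4² = 2/5
CG = +√(2/5) = +0.632456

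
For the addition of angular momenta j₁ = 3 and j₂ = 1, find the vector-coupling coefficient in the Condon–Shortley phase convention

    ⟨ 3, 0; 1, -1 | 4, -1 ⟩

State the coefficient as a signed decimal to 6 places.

+√(5/14) ≈ +0.597614

triangle: 0!·6!·2!/9! = 1440/362880
(j±m)!: 3!·3!·0!·2!·3!·5! = 51840
prefactor² = (2J+1)·Δ·N² = 12960/7
  k=0: +1/(0!·0!·3!·0!·3!·2!) = 1/72
Σ = 1/72  ⇒  CG² = 12960/7·1/72² = 5/14
CG = +√(5/14) = +0.597614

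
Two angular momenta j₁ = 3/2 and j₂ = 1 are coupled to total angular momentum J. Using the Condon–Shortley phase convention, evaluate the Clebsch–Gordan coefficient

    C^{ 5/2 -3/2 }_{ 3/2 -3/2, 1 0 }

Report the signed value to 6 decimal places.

j₁+j₂−J=0  J+j₁−j₂=3  J−j₁+j₂=2  j₁+j₂+J+1=6
(j₁±m₁, j₂±m₂, J±M) = (0,3,1,1,1,4)
P² = 72/5
sum k=0..0:
  [0] +1/6 = 1/6
S = 1/6
C² = P²·S² = 2/5 ; C = +0.632456

+√(2/5) ≈ +0.632456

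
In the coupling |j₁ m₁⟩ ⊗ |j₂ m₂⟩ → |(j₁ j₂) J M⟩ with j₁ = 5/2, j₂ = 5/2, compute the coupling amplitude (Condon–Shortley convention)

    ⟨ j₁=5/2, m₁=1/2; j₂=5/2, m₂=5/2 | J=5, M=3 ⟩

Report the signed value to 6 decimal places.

√[11·0!5!5!/11! · 3!2!5!0!8!2!] = √(460800)
  +(−1)^0/∏(0,0,2,5,3,0)! = 1/1440  (running 1/1440)
⟨..|..⟩ = √(460800)·(1/1440) = +0.471405

+0.471405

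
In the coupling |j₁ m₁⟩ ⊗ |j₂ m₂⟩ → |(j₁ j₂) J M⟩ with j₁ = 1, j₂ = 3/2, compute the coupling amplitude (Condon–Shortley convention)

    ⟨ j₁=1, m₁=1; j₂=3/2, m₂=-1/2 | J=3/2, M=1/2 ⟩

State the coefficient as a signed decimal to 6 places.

triangle: 1!·1!·2!/5! = 2/120
(j±m)!: 2!·0!·1!·2!·2!·1! = 8
prefactor² = (2J+1)·Δ·N² = 8/15
  k=0: +1/(0!·1!·0!·1!·1!·1!) = 1
Σ = 1  ⇒  CG² = 8/15·1² = 8/15
CG = +√(8/15) = +0.730297

+√(8/15) = +0.730297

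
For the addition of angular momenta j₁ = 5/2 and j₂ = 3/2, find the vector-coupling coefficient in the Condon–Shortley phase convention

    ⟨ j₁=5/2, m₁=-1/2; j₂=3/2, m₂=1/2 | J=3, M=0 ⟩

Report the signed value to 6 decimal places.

√[7·1!4!2!/8! · 2!3!2!1!3!3!] = √(36/5)
  +(−1)^0/∏(0,1,3,2,1,0)! = 1/12  (running 1/12)
  +(−1)^1/∏(1,0,2,1,2,1)! = -1/4  (running -1/6)
⟨..|..⟩ = √(36/5)·(-1/6) = -0.447214

−√(1/5) ≈ -0.447214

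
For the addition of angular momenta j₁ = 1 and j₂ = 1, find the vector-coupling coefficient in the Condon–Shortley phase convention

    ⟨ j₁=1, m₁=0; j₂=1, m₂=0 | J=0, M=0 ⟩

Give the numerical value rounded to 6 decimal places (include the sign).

−√(1/3) ≈ -0.577350

triangle: 2!×0!×0!/3! = 2/6
(j±m)!: 1!×1!×1!×1!×0!×0! = 1
prefactor² = (2J+1)×Δ×N² = 1/3
  k=1: −1/(1!×1!×0!×0!×0!×0!) = -1
Σ = -1  ⇒  CG² = 1/3×(-1)² = 1/3
CG = −√(1/3) = -0.577350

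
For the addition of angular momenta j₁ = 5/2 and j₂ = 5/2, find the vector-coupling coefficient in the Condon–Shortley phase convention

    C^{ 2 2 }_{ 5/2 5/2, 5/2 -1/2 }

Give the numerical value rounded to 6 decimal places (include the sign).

√[5·3!2!2!/8! · 5!0!2!3!4!0!] = √(720/7)
  +(−1)^0/∏(0,3,0,2,2,0)! = 1/24  (running 1/24)
⟨..|..⟩ = √(720/7)·(1/24) = +0.422577

+0.422577  (= +√(5/28))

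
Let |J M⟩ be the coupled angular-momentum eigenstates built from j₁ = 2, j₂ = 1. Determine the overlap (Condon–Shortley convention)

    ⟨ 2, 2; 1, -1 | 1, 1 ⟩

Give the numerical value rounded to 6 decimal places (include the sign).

+√(3/5) = +0.774597

triangle: 2!·2!·0!/5! = 4/120
(j±m)!: 4!·0!·0!·2!·2!·0! = 96
prefactor² = (2J+1)·Δ·N² = 48/5
  k=0: +1/(0!·2!·0!·0!·2!·0!) = 1/4
Σ = 1/4  ⇒  CG² = 48/5·1/4² = 3/5
CG = +√(3/5) = +0.774597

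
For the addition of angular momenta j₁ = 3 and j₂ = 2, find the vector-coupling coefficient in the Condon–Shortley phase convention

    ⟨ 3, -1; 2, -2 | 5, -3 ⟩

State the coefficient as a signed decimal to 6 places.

triangle: 0!*6!*4!/11! = 17280/39916800
(j±m)!: 2!*4!*0!*4!*2!*8! = 92897280
prefactor² = (2J+1)*Δ*N² = 442368
  k=0: +1/(0!*0!*4!*0!*2!*4!) = 1/1152
Σ = 1/1152  ⇒  CG² = 442368*1/1152² = 1/3
CG = +√(1/3) = +0.577350

+0.577350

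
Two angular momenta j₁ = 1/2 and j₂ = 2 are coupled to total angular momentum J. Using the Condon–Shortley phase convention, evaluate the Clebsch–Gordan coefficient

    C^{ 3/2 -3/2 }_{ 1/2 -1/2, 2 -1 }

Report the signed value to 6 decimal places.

−√(1/5) ≈ -0.447214

triangle: 1!*0!*3!/5! = 6/120
(j±m)!: 0!*1!*1!*3!*0!*3! = 36
prefactor² = (2J+1)*Δ*N² = 36/5
  k=1: −1/(1!*0!*0!*0!*0!*3!) = -1/6
Σ = -1/6  ⇒  CG² = 36/5*(-1/6)² = 1/5
CG = −√(1/5) = -0.447214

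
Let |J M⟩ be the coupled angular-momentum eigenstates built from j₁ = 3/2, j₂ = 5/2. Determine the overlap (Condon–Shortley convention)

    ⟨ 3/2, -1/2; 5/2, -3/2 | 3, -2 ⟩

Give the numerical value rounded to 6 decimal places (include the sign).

triangle: 1!*2!*4!/8! = 48/40320
(j±m)!: 1!*2!*1!*4!*1!*5! = 5760
prefactor² = (2J+1)*Δ*N² = 48
  k=0: +1/(0!*1!*2!*1!*0!*3!) = 1/12
  k=1: −1/(1!*0!*1!*0!*1!*4!) = -1/24
Σ = 1/24  ⇒  CG² = 48*1/24² = 1/12
CG = +√(1/12) = +0.288675

+0.288675  (= +√(1/12))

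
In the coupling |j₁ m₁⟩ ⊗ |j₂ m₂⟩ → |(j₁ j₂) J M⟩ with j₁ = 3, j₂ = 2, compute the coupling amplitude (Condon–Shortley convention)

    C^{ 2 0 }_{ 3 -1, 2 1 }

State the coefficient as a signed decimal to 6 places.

+0.377964  (= +√(1/7))

√[5·3!3!1!/8! · 2!4!3!1!2!2!] = √(36/7)
  +(−1)^2/∏(2,1,2,1,1,0)! = 1/4  (running 1/4)
  +(−1)^3/∏(3,0,1,0,2,1)! = -1/12  (running 1/6)
⟨..|..⟩ = √(36/7)·(1/6) = +0.377964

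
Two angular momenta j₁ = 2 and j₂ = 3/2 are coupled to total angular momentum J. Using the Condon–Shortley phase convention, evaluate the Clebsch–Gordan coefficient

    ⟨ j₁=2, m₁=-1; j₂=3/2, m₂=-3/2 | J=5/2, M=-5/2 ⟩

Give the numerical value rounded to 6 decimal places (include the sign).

triangle: 1!·3!·2!/7! = 12/5040
(j±m)!: 1!·3!·0!·3!·0!·5! = 4320
prefactor² = (2J+1)·Δ·N² = 432/7
  k=0: +1/(0!·1!·3!·0!·0!·2!) = 1/12
Σ = 1/12  ⇒  CG² = 432/7·1/12² = 3/7
CG = +√(3/7) = +0.654654

+√(3/7) = +0.654654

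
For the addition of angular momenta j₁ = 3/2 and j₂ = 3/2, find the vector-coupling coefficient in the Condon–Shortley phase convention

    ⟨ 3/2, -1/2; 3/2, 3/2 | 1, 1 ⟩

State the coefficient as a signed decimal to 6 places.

+√(3/10) ≈ +0.547723

√[3·2!1!1!/5! · 1!2!3!0!2!0!] = √(6/5)
  +(−1)^2/∏(2,0,0,1,1,0)! = 1/2  (running 1/2)
⟨..|..⟩ = √(6/5)·(1/2) = +0.547723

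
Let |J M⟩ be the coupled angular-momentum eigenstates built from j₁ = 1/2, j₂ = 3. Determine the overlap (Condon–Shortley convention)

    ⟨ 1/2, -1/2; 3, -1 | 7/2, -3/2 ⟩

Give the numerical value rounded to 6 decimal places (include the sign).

+0.845154

triangle: 0!*1!*6!/8! = 720/40320
(j±m)!: 0!*1!*2!*4!*2!*5! = 11520
prefactor² = (2J+1)*Δ*N² = 11520/7
  k=0: +1/(0!*0!*1!*2!*0!*4!) = 1/48
Σ = 1/48  ⇒  CG² = 11520/7*1/48² = 5/7
CG = +√(5/7) = +0.845154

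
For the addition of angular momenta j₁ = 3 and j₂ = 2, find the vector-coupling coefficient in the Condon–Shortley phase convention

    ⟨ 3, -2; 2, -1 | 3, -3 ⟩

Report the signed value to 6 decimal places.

-0.645497

√[7·2!4!2!/9! · 1!5!1!3!0!6!] = √(960)
  +(−1)^1/∏(1,1,4,0,0,2)! = -1/48  (running -1/48)
⟨..|..⟩ = √(960)·(-1/48) = -0.645497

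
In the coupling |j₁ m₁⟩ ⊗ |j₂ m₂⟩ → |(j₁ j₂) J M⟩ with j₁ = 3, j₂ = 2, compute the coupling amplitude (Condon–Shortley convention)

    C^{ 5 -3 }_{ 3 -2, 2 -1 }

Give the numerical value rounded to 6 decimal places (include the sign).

triangle: 0!·6!·4!/11! = 17280/39916800
(j±m)!: 1!·5!·1!·3!·2!·8! = 58060800
prefactor² = (2J+1)·Δ·N² = 276480
  k=0: +1/(0!·0!·5!·1!·1!·3!) = 1/720
Σ = 1/720  ⇒  CG² = 276480·1/720² = 8/15
CG = +√(8/15) = +0.730297

+0.730297  (= +√(8/15))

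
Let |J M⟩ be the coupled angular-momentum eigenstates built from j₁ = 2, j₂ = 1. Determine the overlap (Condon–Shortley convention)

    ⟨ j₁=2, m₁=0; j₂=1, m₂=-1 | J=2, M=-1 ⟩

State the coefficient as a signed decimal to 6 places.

+√(1/2) = +0.707107

triangle: 1!*3!*1!/6! = 6/720
(j±m)!: 2!*2!*0!*2!*1!*3! = 48
prefactor² = (2J+1)*Δ*N² = 2
  k=0: +1/(0!*1!*2!*0!*1!*1!) = 1/2
Σ = 1/2  ⇒  CG² = 2*1/2² = 1/2
CG = +√(1/2) = +0.707107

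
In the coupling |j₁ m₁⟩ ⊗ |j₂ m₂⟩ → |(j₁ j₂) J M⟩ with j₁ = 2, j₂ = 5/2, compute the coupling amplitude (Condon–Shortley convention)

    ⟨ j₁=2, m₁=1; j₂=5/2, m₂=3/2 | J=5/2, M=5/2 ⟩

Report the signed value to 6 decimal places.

−√(3/7) ≈ -0.654654

j₁+j₂−J=2  J+j₁−j₂=2  J−j₁+j₂=3  j₁+j₂+J+1=8
(j₁±m₁, j₂±m₂, J±M) = (3,1,4,1,5,0)
P² = 432/7
sum k=1..1:
  [1] −1/12 = -1/12
S = -1/12
C² = P²·S² = 3/7 ; C = -0.654654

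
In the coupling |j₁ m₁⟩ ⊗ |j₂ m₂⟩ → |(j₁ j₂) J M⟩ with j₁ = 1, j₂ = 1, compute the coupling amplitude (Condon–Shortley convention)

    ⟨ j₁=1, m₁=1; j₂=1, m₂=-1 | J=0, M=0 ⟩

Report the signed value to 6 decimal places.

j₁+j₂−J=2  J+j₁−j₂=0  J−j₁+j₂=0  j₁+j₂+J+1=3
(j₁±m₁, j₂±m₂, J±M) = (2,0,0,2,0,0)
P² = 4/3
sum k=0..0:
  [0] +1/2 = 1/2
S = 1/2
C² = P²·S² = 1/3 ; C = +0.577350

+√(1/3) = +0.577350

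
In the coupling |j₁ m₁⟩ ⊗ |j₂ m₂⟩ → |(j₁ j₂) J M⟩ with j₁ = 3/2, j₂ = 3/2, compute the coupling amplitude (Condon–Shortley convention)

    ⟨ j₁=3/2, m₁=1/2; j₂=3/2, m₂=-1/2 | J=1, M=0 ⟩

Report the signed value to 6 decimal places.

−√(1/20) ≈ -0.223607

triangle: 2!·1!·1!/5! = 2/120
(j±m)!: 2!·1!·1!·2!·1!·1! = 4
prefactor² = (2J+1)·Δ·N² = 1/5
  k=0: +1/(0!·2!·1!·1!·0!·0!) = 1/2
  k=1: −1/(1!·1!·0!·0!·1!·1!) = -1
Σ = -1/2  ⇒  CG² = 1/5·(-1/2)² = 1/20
CG = −√(1/20) = -0.223607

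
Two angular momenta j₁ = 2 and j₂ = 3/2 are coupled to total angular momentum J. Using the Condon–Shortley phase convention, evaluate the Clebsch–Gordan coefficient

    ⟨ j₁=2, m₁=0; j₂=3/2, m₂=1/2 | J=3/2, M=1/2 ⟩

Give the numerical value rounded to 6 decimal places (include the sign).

-0.447214

√[4·2!2!1!/6! · 2!2!2!1!2!1!] = √(16/45)
  +(−1)^1/∏(1,1,1,1,1,0)! = -1  (running -1)
  +(−1)^2/∏(2,0,0,0,2,1)! = 1/4  (running -3/4)
⟨..|..⟩ = √(16/45)·(-3/4) = -0.447214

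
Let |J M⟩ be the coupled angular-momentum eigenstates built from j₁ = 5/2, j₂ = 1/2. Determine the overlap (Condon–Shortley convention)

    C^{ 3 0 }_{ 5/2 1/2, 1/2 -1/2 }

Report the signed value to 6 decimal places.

j₁+j₂−J=0  J+j₁−j₂=5  J−j₁+j₂=1  j₁+j₂+J+1=7
(j₁±m₁, j₂±m₂, J±M) = (3,2,0,1,3,3)
P² = 72
sum k=0..0:
  [0] +1/12 = 1/12
S = 1/12
C² = P²·S² = 1/2 ; C = +0.707107

+√(1/2) = +0.707107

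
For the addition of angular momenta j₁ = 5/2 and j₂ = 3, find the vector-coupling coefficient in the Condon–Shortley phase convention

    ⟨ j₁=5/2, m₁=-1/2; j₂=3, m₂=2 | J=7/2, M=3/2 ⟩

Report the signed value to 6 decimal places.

j₁+j₂−J=2  J+j₁−j₂=3  J−j₁+j₂=4  j₁+j₂+J+1=10
(j₁±m₁, j₂±m₂, J±M) = (2,3,5,1,5,2)
P² = 1536/7
sum k=1..2:
  [1] −1/48 = -1/48
  [2] +1/24 = 1/24
S = 1/48
C² = P²·S² = 2/21 ; C = +0.308607

+√(2/21) = +0.308607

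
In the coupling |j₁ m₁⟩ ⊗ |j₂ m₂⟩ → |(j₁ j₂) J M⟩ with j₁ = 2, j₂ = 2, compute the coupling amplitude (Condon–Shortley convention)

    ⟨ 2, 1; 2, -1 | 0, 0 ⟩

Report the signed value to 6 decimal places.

j₁+j₂−J=4  J+j₁−j₂=0  J−j₁+j₂=0  j₁+j₂+J+1=5
(j₁±m₁, j₂±m₂, J±M) = (3,1,1,3,0,0)
P² = 36/5
sum k=1..1:
  [1] −1/6 = -1/6
S = -1/6
C² = P²·S² = 1/5 ; C = -0.447214

-0.447214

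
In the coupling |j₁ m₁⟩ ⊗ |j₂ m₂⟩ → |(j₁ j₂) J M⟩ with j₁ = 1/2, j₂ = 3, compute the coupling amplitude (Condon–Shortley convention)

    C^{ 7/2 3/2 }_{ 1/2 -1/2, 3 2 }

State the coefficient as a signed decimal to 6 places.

triangle: 0!×1!×6!/8! = 720/40320
(j±m)!: 0!×1!×5!×1!×5!×2! = 28800
prefactor² = (2J+1)×Δ×N² = 28800/7
  k=0: +1/(0!×0!×1!×5!×0!×1!) = 1/120
Σ = 1/120  ⇒  CG² = 28800/7×1/120² = 2/7
CG = +√(2/7) = +0.534522

+0.534522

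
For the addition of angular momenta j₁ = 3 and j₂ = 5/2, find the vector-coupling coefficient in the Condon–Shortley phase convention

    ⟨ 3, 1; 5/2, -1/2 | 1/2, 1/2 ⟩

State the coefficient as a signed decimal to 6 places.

+0.436436  (= +√(4/21))

√[2·5!1!0!/7! · 4!2!2!3!1!0!] = √(192/7)
  +(−1)^2/∏(2,3,0,0,1,0)! = 1/12  (running 1/12)
⟨..|..⟩ = √(192/7)·(1/12) = +0.436436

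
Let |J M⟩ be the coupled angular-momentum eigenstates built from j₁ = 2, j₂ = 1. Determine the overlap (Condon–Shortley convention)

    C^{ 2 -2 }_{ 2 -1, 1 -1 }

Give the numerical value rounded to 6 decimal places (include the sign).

triangle: 1!·3!·1!/6! = 6/720
(j±m)!: 1!·3!·0!·2!·0!·4! = 288
prefactor² = (2J+1)·Δ·N² = 12
  k=0: +1/(0!·1!·3!·0!·0!·1!) = 1/6
Σ = 1/6  ⇒  CG² = 12·1/6² = 1/3
CG = +√(1/3) = +0.577350

+0.577350  (= +√(1/3))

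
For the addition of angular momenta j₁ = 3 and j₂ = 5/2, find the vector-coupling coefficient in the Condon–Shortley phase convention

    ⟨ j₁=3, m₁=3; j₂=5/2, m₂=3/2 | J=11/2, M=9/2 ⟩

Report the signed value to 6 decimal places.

+√(5/11) ≈ +0.674200

triangle: 0!·6!·5!/12! = 86400/479001600
(j±m)!: 6!·0!·4!·1!·10!·1! = 62705664000
prefactor² = (2J+1)·Δ·N² = 1492992000/11
  k=0: +1/(0!·0!·0!·4!·6!·1!) = 1/17280
Σ = 1/17280  ⇒  CG² = 1492992000/11·1/17280² = 5/11
CG = +√(5/11) = +0.674200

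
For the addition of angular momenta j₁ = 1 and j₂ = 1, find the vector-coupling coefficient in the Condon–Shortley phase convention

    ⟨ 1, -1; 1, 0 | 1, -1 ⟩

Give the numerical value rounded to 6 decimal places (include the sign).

triangle: 1!×1!×1!/4! = 1/24
(j±m)!: 0!×2!×1!×1!×0!×2! = 4
prefactor² = (2J+1)×Δ×N² = 1/2
  k=1: −1/(1!×0!×1!×0!×0!×1!) = -1
Σ = -1  ⇒  CG² = 1/2×(-1)² = 1/2
CG = −√(1/2) = -0.707107

−√(1/2) = -0.707107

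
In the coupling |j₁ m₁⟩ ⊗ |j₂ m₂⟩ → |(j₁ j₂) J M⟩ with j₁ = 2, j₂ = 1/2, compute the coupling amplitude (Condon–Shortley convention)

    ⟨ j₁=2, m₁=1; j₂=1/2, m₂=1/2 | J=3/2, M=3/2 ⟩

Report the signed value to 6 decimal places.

j₁+j₂−J=1  J+j₁−j₂=3  J−j₁+j₂=0  j₁+j₂+J+1=5
(j₁±m₁, j₂±m₂, J±M) = (3,1,1,0,3,0)
P² = 36/5
sum k=1..1:
  [1] −1/6 = -1/6
S = -1/6
C² = P²·S² = 1/5 ; C = -0.447214

-0.447214  (= −√(1/5))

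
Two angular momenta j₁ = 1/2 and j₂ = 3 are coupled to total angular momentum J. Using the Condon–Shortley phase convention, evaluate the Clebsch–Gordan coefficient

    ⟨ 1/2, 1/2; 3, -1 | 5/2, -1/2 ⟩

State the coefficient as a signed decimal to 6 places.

+0.755929  (= +√(4/7))

triangle: 1!·0!·5!/7! = 120/5040
(j±m)!: 1!·0!·2!·4!·2!·3! = 576
prefactor² = (2J+1)·Δ·N² = 576/7
  k=0: +1/(0!·1!·0!·2!·0!·3!) = 1/12
Σ = 1/12  ⇒  CG² = 576/7·1/12² = 4/7
CG = +√(4/7) = +0.755929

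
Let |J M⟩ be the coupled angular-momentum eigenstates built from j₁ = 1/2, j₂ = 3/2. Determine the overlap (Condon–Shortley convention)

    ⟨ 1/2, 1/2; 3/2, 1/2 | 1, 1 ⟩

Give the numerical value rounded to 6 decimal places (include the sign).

+0.500000  (= +√(1/4))

√[3·1!0!2!/4! · 1!0!2!1!2!0!] = √(1)
  +(−1)^0/∏(0,1,0,2,0,0)! = 1/2  (running 1/2)
⟨..|..⟩ = √(1)·(1/2) = +0.500000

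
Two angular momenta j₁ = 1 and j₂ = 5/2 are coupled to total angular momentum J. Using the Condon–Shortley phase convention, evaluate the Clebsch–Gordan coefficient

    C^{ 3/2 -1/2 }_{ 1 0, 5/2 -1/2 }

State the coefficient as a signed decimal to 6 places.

triangle: 2!·0!·3!/6! = 12/720
(j±m)!: 1!·1!·2!·3!·1!·2! = 24
prefactor² = (2J+1)·Δ·N² = 8/5
  k=1: −1/(1!·1!·0!·1!·0!·2!) = -1/2
Σ = -1/2  ⇒  CG² = 8/5·(-1/2)² = 2/5
CG = −√(2/5) = -0.632456

-0.632456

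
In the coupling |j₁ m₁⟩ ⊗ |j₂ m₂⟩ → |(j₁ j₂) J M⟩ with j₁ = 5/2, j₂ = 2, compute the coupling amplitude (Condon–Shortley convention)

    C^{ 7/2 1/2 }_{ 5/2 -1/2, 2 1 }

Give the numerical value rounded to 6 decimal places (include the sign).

−√(14/45) ≈ -0.557773

√[8·1!4!3!/9! · 2!3!3!1!4!3!] = √(1152/35)
  +(−1)^0/∏(0,1,3,3,1,0)! = 1/36  (running 1/36)
  +(−1)^1/∏(1,0,2,2,2,1)! = -1/8  (running -7/72)
⟨..|..⟩ = √(1152/35)·(-7/72) = -0.557773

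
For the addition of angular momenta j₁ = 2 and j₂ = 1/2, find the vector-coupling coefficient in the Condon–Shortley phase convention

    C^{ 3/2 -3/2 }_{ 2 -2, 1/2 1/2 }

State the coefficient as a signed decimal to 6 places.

√[4·1!3!0!/5! · 0!4!1!0!0!3!] = √(144/5)
  +(−1)^1/∏(1,0,3,0,0,0)! = -1/6  (running -1/6)
⟨..|..⟩ = √(144/5)·(-1/6) = -0.894427

-0.894427  (= −√(4/5))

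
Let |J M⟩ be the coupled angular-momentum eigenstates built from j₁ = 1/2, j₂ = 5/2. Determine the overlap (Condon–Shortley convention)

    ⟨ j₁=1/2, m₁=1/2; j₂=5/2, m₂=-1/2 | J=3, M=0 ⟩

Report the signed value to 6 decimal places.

+√(1/2) ≈ +0.707107

triangle: 0!×1!×5!/7! = 120/5040
(j±m)!: 1!×0!×2!×3!×3!×3! = 432
prefactor² = (2J+1)×Δ×N² = 72
  k=0: +1/(0!×0!×0!×2!×1!×3!) = 1/12
Σ = 1/12  ⇒  CG² = 72×1/12² = 1/2
CG = +√(1/2) = +0.707107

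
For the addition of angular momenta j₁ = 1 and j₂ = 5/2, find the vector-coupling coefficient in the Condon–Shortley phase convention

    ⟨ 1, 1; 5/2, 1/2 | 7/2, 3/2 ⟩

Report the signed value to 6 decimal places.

triangle: 0!·2!·5!/8! = 240/40320
(j±m)!: 2!·0!·3!·2!·5!·2! = 5760
prefactor² = (2J+1)·Δ·N² = 1920/7
  k=0: +1/(0!·0!·0!·3!·2!·2!) = 1/24
Σ = 1/24  ⇒  CG² = 1920/7·1/24² = 10/21
CG = +√(10/21) = +0.690066

+√(10/21) = +0.690066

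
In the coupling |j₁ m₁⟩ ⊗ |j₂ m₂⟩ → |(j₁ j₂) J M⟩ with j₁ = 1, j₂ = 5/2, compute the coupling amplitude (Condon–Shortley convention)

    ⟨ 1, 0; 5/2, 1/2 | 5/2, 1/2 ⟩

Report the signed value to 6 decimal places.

−√(1/35) = -0.169031

triangle: 1!·1!·4!/7! = 24/5040
(j±m)!: 1!·1!·3!·2!·3!·2! = 144
prefactor² = (2J+1)·Δ·N² = 144/35
  k=0: +1/(0!·1!·1!·3!·0!·1!) = 1/6
  k=1: −1/(1!·0!·0!·2!·1!·2!) = -1/4
Σ = -1/12  ⇒  CG² = 144/35·(-1/12)² = 1/35
CG = −√(1/35) = -0.169031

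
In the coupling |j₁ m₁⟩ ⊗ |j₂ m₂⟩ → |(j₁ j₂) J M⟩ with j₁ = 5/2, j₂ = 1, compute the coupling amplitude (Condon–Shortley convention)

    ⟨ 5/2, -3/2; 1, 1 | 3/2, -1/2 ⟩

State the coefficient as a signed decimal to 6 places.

j₁+j₂−J=2  J+j₁−j₂=3  J−j₁+j₂=0  j₁+j₂+J+1=6
(j₁±m₁, j₂±m₂, J±M) = (1,4,2,0,1,2)
P² = 32/5
sum k=2..2:
  [2] +1/4 = 1/4
S = 1/4
C² = P²·S² = 2/5 ; C = +0.632456

+√(2/5) ≈ +0.632456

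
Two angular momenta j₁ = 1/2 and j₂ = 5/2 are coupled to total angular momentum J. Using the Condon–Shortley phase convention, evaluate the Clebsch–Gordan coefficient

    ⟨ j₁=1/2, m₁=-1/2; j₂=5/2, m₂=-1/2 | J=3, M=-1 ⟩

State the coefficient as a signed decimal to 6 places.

√[7·0!1!5!/7! · 0!1!2!3!2!4!] = √(96)
  +(−1)^0/∏(0,0,1,2,0,3)! = 1/12  (running 1/12)
⟨..|..⟩ = √(96)·(1/12) = +0.816497

+0.816497  (= +√(2/3))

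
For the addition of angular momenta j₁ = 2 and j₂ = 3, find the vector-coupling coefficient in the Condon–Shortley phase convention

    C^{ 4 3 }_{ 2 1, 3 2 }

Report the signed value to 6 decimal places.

-0.223607

j₁+j₂−J=1  J+j₁−j₂=3  J−j₁+j₂=5  j₁+j₂+J+1=10
(j₁±m₁, j₂±m₂, J±M) = (3,1,5,1,7,1)
P² = 6480
sum k=0..1:
  [0] +1/240 = 1/240
  [1] −1/144 = -1/144
S = -1/360
C² = P²·S² = 1/20 ; C = -0.223607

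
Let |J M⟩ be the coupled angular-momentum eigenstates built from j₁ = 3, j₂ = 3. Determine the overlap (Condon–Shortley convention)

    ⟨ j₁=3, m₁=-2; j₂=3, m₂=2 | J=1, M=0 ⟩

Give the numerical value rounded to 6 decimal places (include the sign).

+√(1/7) ≈ +0.377964

√[3·5!1!1!/8! · 1!5!5!1!1!1!] = √(900/7)
  +(−1)^4/∏(4,1,1,1,0,0)! = 1/24  (running 1/24)
  +(−1)^5/∏(5,0,0,0,1,1)! = -1/120  (running 1/30)
⟨..|..⟩ = √(900/7)·(1/30) = +0.377964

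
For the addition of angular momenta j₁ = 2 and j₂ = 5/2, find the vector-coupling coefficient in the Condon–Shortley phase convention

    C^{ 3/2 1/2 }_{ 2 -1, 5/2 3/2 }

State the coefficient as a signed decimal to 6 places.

+0.138013  (= +√(2/105))

√[4·3!1!2!/7! · 1!3!4!1!2!1!] = √(96/35)
  +(−1)^2/∏(2,1,1,2,0,0)! = 1/4  (running 1/4)
  +(−1)^3/∏(3,0,0,1,1,1)! = -1/6  (running 1/12)
⟨..|..⟩ = √(96/35)·(1/12) = +0.138013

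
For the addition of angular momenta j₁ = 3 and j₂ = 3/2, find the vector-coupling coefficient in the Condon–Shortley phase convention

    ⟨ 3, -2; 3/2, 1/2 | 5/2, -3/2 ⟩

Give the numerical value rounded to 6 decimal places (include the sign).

+0.267261  (= +√(1/14))

j₁+j₂−J=2  J+j₁−j₂=4  J−j₁+j₂=1  j₁+j₂+J+1=8
(j₁±m₁, j₂±m₂, J±M) = (1,5,2,1,1,4)
P² = 288/7
sum k=1..2:
  [1] −1/24 = -1/24
  [2] +1/12 = 1/12
S = 1/24
C² = P²·S² = 1/14 ; C = +0.267261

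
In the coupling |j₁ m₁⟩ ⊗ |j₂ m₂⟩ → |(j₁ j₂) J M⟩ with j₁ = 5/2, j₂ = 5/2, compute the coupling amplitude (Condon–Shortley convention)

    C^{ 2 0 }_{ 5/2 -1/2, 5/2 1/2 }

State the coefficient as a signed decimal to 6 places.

triangle: 3!×2!×2!/8! = 24/40320
(j±m)!: 2!×3!×3!×2!×2!×2! = 576
prefactor² = (2J+1)×Δ×N² = 12/7
  k=1: −1/(1!×2!×2!×2!×0!×0!) = -1/8
  k=2: +1/(2!×1!×1!×1!×1!×1!) = 1/2
  k=3: −1/(3!×0!×0!×0!×2!×2!) = -1/24
Σ = 1/3  ⇒  CG² = 12/7×1/3² = 4/21
CG = +√(4/21) = +0.436436

+√(4/21) ≈ +0.436436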